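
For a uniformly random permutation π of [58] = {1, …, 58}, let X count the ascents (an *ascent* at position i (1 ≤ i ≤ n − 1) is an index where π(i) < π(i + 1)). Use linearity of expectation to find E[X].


Write X = Σ X_I over i = 1, …, 57, with X_I the indicator of one ascent.
There are 57 indicators.
For each fixed i, the pair (π(i), π(i+1)) is a uniformly random ordered pair of distinct values from {1, …, 58}; by symmetry P[π(i) < π(i+1)] = 1/2.
By linearity: E[X] = 57 · (1/2) = (58 − 1) · (1/2) = 57/2 ≈ 28.50000.

E[X] = 57/2 = 28.50000.


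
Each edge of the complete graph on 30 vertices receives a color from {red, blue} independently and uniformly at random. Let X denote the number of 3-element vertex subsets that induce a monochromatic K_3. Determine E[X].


Let X = Σ_S X_S over the C(30, 3) = 4060 subsets S of size 3, where X_S = 1 if the K_3 on S is monochromatic.
For a fixed S, the K_3 on S has C(3, 2) = 3 edges. P[all 3 edges red] = (1/2)^3, and likewise for blue, so P[monochromatic] = 2·(1/2)^3 = 2^{1 − 3} = 1/4.
By linearity: E[X] = C(30, 3) · 2^{1 − 3} = 4060 · 1/4 = 1015.
Numerically: E[X] ≈ 1015.000.

E[X] = C(30,3)·2^(1−C(3,2)) = 1015 ≈ 1015.000.


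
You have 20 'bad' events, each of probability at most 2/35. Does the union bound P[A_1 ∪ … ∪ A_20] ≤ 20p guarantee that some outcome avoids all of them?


Union bound: P[∪_{i=1}^{20} A_i] ≤ Σ_i P[A_i] ≤ 20·p = 20·(2/35) = 8/7.
Numerically: 8/7 ≈ 1.14286.
Is 8/7 < 1? NO.
Since the bound 8/7 is ≥ 1, the union bound is uninformative here; it does NOT by itself certify existence.

20·p = 8/7 ≈ 1.14286; existence NOT certified by the union bound.


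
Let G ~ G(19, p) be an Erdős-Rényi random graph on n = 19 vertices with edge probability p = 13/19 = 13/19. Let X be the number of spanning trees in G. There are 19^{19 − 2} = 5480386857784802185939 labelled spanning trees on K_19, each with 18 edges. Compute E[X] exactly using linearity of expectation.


K_19 has 19^{19 − 2} = 5480386857784802185939 labelled spanning trees.
For each such spanning tree H, let X_H = 1 if all 18 edges of H are present in G. Then P[X_H = 1] = p^{18} = (13/19)^{18} = 112455406951957393129/104127350297911241532841.
Summing the indicators: E[X] = Σ_H E[X_H] = 5480386857784802185939 · p^{18} = 5480386857784802185939 · 112455406951957393129/104127350297911241532841 = 112455406951957393129/19.
Numerically: E[X] ≈ 5.919e+18.

E[X] = 5480386857784802185939 · (13/19)^{18} = 112455406951957393129/19 ≈ 5.919e+18.


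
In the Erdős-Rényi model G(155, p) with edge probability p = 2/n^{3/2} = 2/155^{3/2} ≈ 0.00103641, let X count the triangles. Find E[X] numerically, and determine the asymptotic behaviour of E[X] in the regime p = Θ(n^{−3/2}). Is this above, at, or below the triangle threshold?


Number of potential triangles: C(155, 3) = 608685.
Each occurs with probability p³ ≈ (0.00103641)³ ≈ 1.11326190e-09.
By linearity: E[X] = C(155, 3)·p³ ≈ 608685 · 1.11326190e-09 ≈ 0.000678.
Since α = 3/2 > 1, p = c/n^{3/2} = o(1/n) is below the triangle threshold p ~ 1/n. Asymptotically E[X] ~ (c³/6)·n^{3(1−α)} = (2³/6)·n^{-1.5} → 0, so by Markov's inequality G has no triangles w.h.p.

E[X] ≈ 0.000678; in regime p = Θ(1/n^{3/2}) E[X] tends to 0 (below the triangle threshold p ~ 1/n).


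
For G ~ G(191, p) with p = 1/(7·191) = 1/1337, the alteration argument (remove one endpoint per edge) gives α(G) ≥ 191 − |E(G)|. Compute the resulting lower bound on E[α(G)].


E[|E(G)|] = C(191, 2)·p = 18145 · (1/1337) = 95/7.
E[α(G)] ≥ n − E[|E(G)|] = 191 − 95/7 = 1242/7.
Numerically: ≈ 177.4286.
(This is only a lower bound; the true E[α(G)] may be larger.)

E[α(G)] ≥ 1242/7 ≈ 177.4286.


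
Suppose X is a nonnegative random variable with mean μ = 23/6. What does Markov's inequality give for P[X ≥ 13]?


μ = E[X] = 23/6, a = 13.
Markov: P[X ≥ 13] ≤ μ/a = (23/6)/13 = 23/78.
Numerically: ≈ 0.295.
(Since a = 13 > μ = 3.833, the bound 23/78 is < 1 and informative.)

P[X ≥ 13] ≤ 23/78 ≈ 0.295.


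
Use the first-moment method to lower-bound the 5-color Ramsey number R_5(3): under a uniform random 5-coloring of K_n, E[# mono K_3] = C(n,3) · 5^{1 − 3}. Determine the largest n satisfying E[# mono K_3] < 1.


We need C(n, 3) · 5^{1 − 3} < 1, i.e. C(n, 3) < 5^{3 − 1} = 25.
Check values of n near the boundary:
  n = 4: C(4, 3) = 4; 4 < 25? YES
  n = 5: C(5, 3) = 10; 10 < 25? YES
  n = 6: C(6, 3) = 20; 20 < 25? YES
  n = 7: C(7, 3) = 35; 35 < 25? NO
  n = 8: C(8, 3) = 56; 56 < 25? NO
  n = 9: C(9, 3) = 84; 84 < 25? NO
The largest n with C(n, 3) < 25 is n = 6 (where E[X] = 4/5 ≈ 0.800000). Hence R_5(3) > 6, i.e. R_5(3) ≥ 7.

Largest n = 6; hence R_5(3) > 6.


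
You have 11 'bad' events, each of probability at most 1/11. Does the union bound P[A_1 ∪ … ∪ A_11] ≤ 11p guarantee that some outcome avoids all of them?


Union bound: P[∪_{i=1}^{11} A_i] ≤ Σ_i P[A_i] ≤ 11·p = 11·(1/11) = 1.
Numerically: 1 ≈ 1.0000.
Is 1 < 1? NO.
Since the bound 1 is ≥ 1, the union bound is uninformative here; it does NOT by itself certify existence.

11·p = 1 ≈ 1.0000; existence NOT certified by the union bound.


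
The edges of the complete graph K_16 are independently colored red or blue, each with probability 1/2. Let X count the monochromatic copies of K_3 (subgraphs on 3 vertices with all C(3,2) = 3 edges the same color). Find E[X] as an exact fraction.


Let X = Σ_S X_S over the C(16, 3) = 560 subsets S of size 3, where X_S = 1 if the K_3 on S is monochromatic.
For a fixed S, the K_3 on S has C(3, 2) = 3 edges. P[all 3 edges red] = (1/2)^3, and likewise for blue, so P[monochromatic] = 2·(1/2)^3 = 2^{1 − 3} = 1/4.
Summing: E[X] = C(16, 3) · 2^{1 − 3} = 560 · 1/4 = 140.
Numerically: E[X] ≈ 140.0000.

E[X] = C(16,3)·2^(1−C(3,2)) = 140 ≈ 140.0000.


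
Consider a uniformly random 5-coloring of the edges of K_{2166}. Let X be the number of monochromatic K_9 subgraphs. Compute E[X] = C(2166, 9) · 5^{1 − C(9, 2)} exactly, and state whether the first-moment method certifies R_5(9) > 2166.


E[X] = C(2166, 9) · 5^{1 − 36} = 2844037944203015677277940 · 5^{−35} = 2844037944203015677277940/2910383045673370361328125.
As a reduced fraction: E[X] = 568807588840603135455588/582076609134674072265625 ≈ 0.9772.
Is E[X] < 1? YES.
Since E[X] < 1, there exists a 5-coloring of K_{2166} with no monochromatic K_9; hence R_5(9) > 2166.

E[X] = 568807588840603135455588/582076609134674072265625 ≈ 0.9772; E[X] < 1, so R_5(9) > 2166.


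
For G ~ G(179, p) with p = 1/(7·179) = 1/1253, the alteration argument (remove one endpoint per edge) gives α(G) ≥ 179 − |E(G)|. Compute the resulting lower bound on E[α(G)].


E[|E(G)|] = C(179, 2)·p = 15931 · (1/1253) = 89/7.
E[α(G)] ≥ n − E[|E(G)|] = 179 − 89/7 = 1164/7.
Numerically: ≈ 166.28571.
(This is only a lower bound; the true E[α(G)] may be larger.)

E[α(G)] ≥ 1164/7 ≈ 166.28571.


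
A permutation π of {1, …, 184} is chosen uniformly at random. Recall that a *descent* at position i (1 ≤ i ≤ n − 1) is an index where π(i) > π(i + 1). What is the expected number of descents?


Write X = Σ X_I over i = 1, …, 183, with X_I the indicator of one descent.
There are 183 indicators.
For each fixed i, the pair (π(i), π(i+1)) is a uniformly random ordered pair of distinct values from {1, …, 184}; by symmetry P[π(i) > π(i+1)] = 1/2.
By linearity: E[X] = 183 · (1/2) = (184 − 1) · (1/2) = 183/2 ≈ 91.5000.

E[X] = 183/2 = 91.5000.


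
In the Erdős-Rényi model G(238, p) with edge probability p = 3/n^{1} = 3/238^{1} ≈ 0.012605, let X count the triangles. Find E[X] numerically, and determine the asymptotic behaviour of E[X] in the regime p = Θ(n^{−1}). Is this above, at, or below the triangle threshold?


Number of potential triangles: C(238, 3) = 2218636.
Each occurs with probability p³ ≈ (0.012605)³ ≈ 2.0027784e-06.
By linearity: E[X] = C(238, 3)·p³ ≈ 2218636 · 2.0027784e-06 ≈ 4.44344.
Here α = 1, so p = 3/n is exactly at the triangle threshold p ~ 1/n. Asymptotically E[X] → c³/6 = 3³/6 = 9/2 ≈ 4.50000, a bounded constant. In this regime the triangle count is asymptotically Poisson(c³/6).

E[X] ≈ 4.44344; in regime p = Θ(1/n^{1}) E[X] stays bounded (at the triangle threshold p ~ 1/n).


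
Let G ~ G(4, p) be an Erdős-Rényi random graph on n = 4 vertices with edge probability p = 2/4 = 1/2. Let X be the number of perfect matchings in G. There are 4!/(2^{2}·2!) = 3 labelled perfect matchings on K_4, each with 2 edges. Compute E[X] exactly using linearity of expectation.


K_4 has 4!/(2^{2}·2!) = 3 labelled perfect matchings.
For each such perfect matching H, let X_H = 1 if all 2 edges of H are present in G. Then P[X_H = 1] = p^{2} = (1/2)^{2} = 1/4.
By linearity of expectation: E[X] = Σ_H E[X_H] = 3 · p^{2} = 3 · 1/4 = 3/4.
Numerically: E[X] ≈ 0.75.

E[X] = 3 · (1/2)^{2} = 3/4 ≈ 0.75.


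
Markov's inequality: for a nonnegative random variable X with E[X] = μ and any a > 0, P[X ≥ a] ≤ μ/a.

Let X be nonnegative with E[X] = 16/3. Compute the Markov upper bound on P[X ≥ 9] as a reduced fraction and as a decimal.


μ = E[X] = 16/3, a = 9.
Markov: P[X ≥ 9] ≤ μ/a = (16/3)/9 = 16/27.
Numerically: ≈ 0.59259.
(Since a = 9 > μ = 5.33333, the bound 16/27 is < 1 and informative.)

P[X ≥ 9] ≤ 16/27 ≈ 0.59259.


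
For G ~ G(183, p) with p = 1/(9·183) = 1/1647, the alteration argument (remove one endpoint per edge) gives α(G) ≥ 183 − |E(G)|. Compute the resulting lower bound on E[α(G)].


E[|E(G)|] = C(183, 2)·p = 16653 · (1/1647) = 91/9.
E[α(G)] ≥ n − E[|E(G)|] = 183 − 91/9 = 1556/9.
Numerically: ≈ 172.888889.
(This is only a lower bound; the true E[α(G)] may be larger.)

E[α(G)] ≥ 1556/9 ≈ 172.888889.


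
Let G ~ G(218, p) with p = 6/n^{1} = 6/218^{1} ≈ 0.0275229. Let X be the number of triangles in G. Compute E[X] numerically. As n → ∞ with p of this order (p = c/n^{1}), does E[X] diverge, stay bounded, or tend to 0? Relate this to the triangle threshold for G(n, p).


Number of potential triangles: C(218, 3) = 1703016.
Each occurs with probability p³ ≈ (0.0275229)³ ≈ 2.08489540e-05.
By linearity: E[X] = C(218, 3)·p³ ≈ 1703016 · 2.08489540e-05 ≈ 35.506102.
Here α = 1, so p = 6/n is exactly at the triangle threshold p ~ 1/n. Asymptotically E[X] → c³/6 = 6³/6 = 36 ≈ 36.000000, a bounded constant. In this regime the triangle count is asymptotically Poisson(c³/6).

E[X] ≈ 35.506102; in regime p = Θ(1/n^{1}) E[X] stays bounded (at the triangle threshold p ~ 1/n).


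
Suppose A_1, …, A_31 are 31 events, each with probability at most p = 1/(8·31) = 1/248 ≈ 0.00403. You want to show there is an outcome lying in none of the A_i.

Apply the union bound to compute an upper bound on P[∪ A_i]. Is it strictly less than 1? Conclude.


Union bound: P[∪_{i=1}^{31} A_i] ≤ Σ_i P[A_i] ≤ 31·p = 31·(1/248) = 1/8.
Numerically: 1/8 ≈ 0.12500.
Is 1/8 < 1? YES.
Since P[∪ A_i] ≤ 1/8 < 1, the complement has P[∩ A_i^c] ≥ 1 − 1/8 = 7/8 > 0, so some outcome avoids every A_i.

31·p = 1/8 ≈ 0.12500; existence CERTIFIED by the union bound.


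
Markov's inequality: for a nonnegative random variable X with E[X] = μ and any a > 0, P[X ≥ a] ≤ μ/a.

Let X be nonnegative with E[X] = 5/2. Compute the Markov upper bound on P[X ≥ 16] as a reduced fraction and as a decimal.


μ = E[X] = 5/2, a = 16.
Markov: P[X ≥ 16] ≤ μ/a = (5/2)/16 = 5/32.
Numerically: ≈ 0.15625.
(Since a = 16 > μ = 2.50000, the bound 5/32 is < 1 and informative.)

P[X ≥ 16] ≤ 5/32 ≈ 0.15625.


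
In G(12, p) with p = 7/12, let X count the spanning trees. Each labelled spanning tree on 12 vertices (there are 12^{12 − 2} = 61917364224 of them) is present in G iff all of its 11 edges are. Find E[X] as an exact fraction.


K_12 has 12^{12 − 2} = 61917364224 labelled spanning trees.
For each such spanning tree H, let X_H = 1 if all 11 edges of H are present in G. Then P[X_H = 1] = p^{11} = (7/12)^{11} = 1977326743/743008370688.
By linearity: E[X] = Σ_H E[X_H] = 61917364224 · p^{11} = 61917364224 · 1977326743/743008370688 = 1977326743/12.
Numerically: E[X] ≈ 1.648e+08.

E[X] = 61917364224 · (7/12)^{11} = 1977326743/12 ≈ 1.648e+08.


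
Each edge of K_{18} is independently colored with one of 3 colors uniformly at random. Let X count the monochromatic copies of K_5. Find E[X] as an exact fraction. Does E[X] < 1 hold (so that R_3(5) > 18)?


E[X] = C(18, 5) · 3^{1 − 10} = 8568 · 3^{−9} = 8568/19683.
As a reduced fraction: E[X] = 952/2187 ≈ 0.4353.
Is E[X] < 1? YES.
Since E[X] < 1, there exists a 3-coloring of K_{18} with no monochromatic K_5; hence R_3(5) > 18.

E[X] = 952/2187 ≈ 0.4353; E[X] < 1, so R_3(5) > 18.


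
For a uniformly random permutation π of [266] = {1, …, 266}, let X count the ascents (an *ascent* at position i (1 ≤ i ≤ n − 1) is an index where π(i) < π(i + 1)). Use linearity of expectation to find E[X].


Write X = Σ X_I over i = 1, …, 265, with X_I the indicator of one ascent.
There are 265 indicators.
For each fixed i, the pair (π(i), π(i+1)) is a uniformly random ordered pair of distinct values from {1, …, 266}; by symmetry P[π(i) < π(i+1)] = 1/2.
By linearity: E[X] = 265 · (1/2) = (266 − 1) · (1/2) = 265/2 ≈ 132.500.

E[X] = 265/2 = 132.500.


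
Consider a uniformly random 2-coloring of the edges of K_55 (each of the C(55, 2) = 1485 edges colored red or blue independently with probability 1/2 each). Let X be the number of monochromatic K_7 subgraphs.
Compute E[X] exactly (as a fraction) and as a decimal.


Let X = Σ_S X_S over the C(55, 7) = 202927725 subsets S of size 7, where X_S = 1 if the K_7 on S is monochromatic.
For a fixed S, the K_7 on S has C(7, 2) = 21 edges. P[all 21 edges red] = (1/2)^21, and likewise for blue, so P[monochromatic] = 2·(1/2)^21 = 2^{1 − 21} = 1/1048576.
By linearity: E[X] = C(55, 7) · 2^{1 − 21} = 202927725 · 1/1048576 = 202927725/1048576.
Numerically: E[X] ≈ 193.526959.

E[X] = C(55,7)·2^(1−C(7,2)) = 202927725/1048576 ≈ 193.526959.


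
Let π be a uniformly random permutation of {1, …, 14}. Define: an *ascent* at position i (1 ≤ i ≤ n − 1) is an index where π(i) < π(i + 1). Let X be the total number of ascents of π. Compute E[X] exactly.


Write X = Σ X_I over i = 1, …, 13, with X_I the indicator of one ascent.
There are 13 indicators.
For each fixed i, the pair (π(i), π(i+1)) is a uniformly random ordered pair of distinct values from {1, …, 14}; by symmetry P[π(i) < π(i+1)] = 1/2.
By linearity: E[X] = 13 · (1/2) = (14 − 1) · (1/2) = 13/2 ≈ 6.50000.

E[X] = 13/2 = 6.50000.


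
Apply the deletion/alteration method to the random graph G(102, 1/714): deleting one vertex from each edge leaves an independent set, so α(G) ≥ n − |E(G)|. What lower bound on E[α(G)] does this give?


E[|E(G)|] = C(102, 2)·p = 5151 · (1/714) = 101/14.
E[α(G)] ≥ n − E[|E(G)|] = 102 − 101/14 = 1327/14.
Numerically: ≈ 94.785714.
(This is only a lower bound; the true E[α(G)] may be larger.)

E[α(G)] ≥ 1327/14 ≈ 94.785714.


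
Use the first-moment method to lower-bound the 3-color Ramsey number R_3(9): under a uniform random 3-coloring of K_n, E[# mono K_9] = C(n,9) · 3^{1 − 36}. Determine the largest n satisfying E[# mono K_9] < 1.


We need C(n, 9) · 3^{1 − 36} < 1, i.e. C(n, 9) < 3^{36 − 1} = 50031545098999707.
Check values of n near the boundary:
  n = 296: C(296, 9) = 42513789098994080; 42513789098994080 < 50031545098999707? YES
  n = 297: C(297, 9) = 43842345008337645; 43842345008337645 < 50031545098999707? YES
  n = 298: C(298, 9) = 45207677551849890; 45207677551849890 < 50031545098999707? YES
  n = 299: C(299, 9) = 46610674441390059; 46610674441390059 < 50031545098999707? YES
  n = 300: C(300, 9) = 48052241692154700; 48052241692154700 < 50031545098999707? YES
  n = 301: C(301, 9) = 49533303936090975; 49533303936090975 < 50031545098999707? YES
  n = 302: C(302, 9) = 51054804739588650; 51054804739588650 < 50031545098999707? NO
The largest n with C(n, 9) < 50031545098999707 is n = 301 (where E[X] = 16511101312030325/16677181699666569 ≈ 0.99004). Hence R_3(9) > 301, i.e. R_3(9) ≥ 302.

Largest n = 301; hence R_3(9) > 301.


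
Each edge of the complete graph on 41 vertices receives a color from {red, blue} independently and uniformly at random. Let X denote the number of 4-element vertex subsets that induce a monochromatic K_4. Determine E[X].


Let X = Σ_S X_S over the C(41, 4) = 101270 subsets S of size 4, where X_S = 1 if the K_4 on S is monochromatic.
For a fixed S, the K_4 on S has C(4, 2) = 6 edges. P[all 6 edges red] = (1/2)^6, and likewise for blue, so P[monochromatic] = 2·(1/2)^6 = 2^{1 − 6} = 1/32.
By linearity: E[X] = C(41, 4) · 2^{1 − 6} = 101270 · 1/32 = 50635/16.
Numerically: E[X] ≈ 3164.687500.

E[X] = C(41,4)·2^(1−C(4,2)) = 50635/16 ≈ 3164.687500.


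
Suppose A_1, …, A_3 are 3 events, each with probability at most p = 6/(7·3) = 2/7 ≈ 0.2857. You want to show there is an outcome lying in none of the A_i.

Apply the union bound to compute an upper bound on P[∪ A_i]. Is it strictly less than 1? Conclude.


Union bound: P[∪_{i=1}^{3} A_i] ≤ Σ_i P[A_i] ≤ 3·p = 3·(2/7) = 6/7.
Numerically: 6/7 ≈ 0.8571.
Is 6/7 < 1? YES.
Since P[∪ A_i] ≤ 6/7 < 1, the complement has P[∩ A_i^c] ≥ 1 − 6/7 = 1/7 > 0, so some outcome avoids every A_i.

3·p = 6/7 ≈ 0.8571; existence CERTIFIED by the union bound.


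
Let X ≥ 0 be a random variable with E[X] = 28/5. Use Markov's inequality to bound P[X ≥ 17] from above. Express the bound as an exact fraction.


μ = E[X] = 28/5, a = 17.
Markov: P[X ≥ 17] ≤ μ/a = (28/5)/17 = 28/85.
Numerically: ≈ 0.329412.
(Since a = 17 > μ = 5.600000, the bound 28/85 is < 1 and informative.)

P[X ≥ 17] ≤ 28/85 ≈ 0.329412.


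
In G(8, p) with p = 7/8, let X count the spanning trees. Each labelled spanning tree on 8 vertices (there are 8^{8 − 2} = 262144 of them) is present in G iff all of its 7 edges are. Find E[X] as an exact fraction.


K_8 has 8^{8 − 2} = 262144 labelled spanning trees.
For each such spanning tree H, let X_H = 1 if all 7 edges of H are present in G. Then P[X_H = 1] = p^{7} = (7/8)^{7} = 823543/2097152.
Summing the indicators: E[X] = Σ_H E[X_H] = 262144 · p^{7} = 262144 · 823543/2097152 = 823543/8.
Numerically: E[X] ≈ 1.03e+05.

E[X] = 262144 · (7/8)^{7} = 823543/8 ≈ 1.03e+05.


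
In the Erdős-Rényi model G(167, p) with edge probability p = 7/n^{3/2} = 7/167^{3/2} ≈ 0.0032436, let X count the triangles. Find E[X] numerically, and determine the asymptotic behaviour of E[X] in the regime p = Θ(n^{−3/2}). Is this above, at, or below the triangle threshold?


Number of potential triangles: C(167, 3) = 762355.
Each occurs with probability p³ ≈ (0.0032436)³ ≈ 3.4124791e-08.
By linearity: E[X] = C(167, 3)·p³ ≈ 762355 · 3.4124791e-08 ≈ 0.02602.
Since α = 3/2 > 1, p = c/n^{3/2} = o(1/n) is below the triangle threshold p ~ 1/n. Asymptotically E[X] ~ (c³/6)·n^{3(1−α)} = (7³/6)·n^{-1.5} → 0, so by Markov's inequality G has no triangles w.h.p.

E[X] ≈ 0.02602; in regime p = Θ(1/n^{3/2}) E[X] tends to 0 (below the triangle threshold p ~ 1/n).


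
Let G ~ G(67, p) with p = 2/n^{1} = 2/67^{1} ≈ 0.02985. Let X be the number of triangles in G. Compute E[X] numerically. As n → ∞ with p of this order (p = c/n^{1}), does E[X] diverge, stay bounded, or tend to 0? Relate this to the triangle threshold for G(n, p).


Number of potential triangles: C(67, 3) = 47905.
Each occurs with probability p³ ≈ (0.02985)³ ≈ 2.659902e-05.
By linearity: E[X] = C(67, 3)·p³ ≈ 47905 · 2.659902e-05 ≈ 1.2742.
Here α = 1, so p = 2/n is exactly at the triangle threshold p ~ 1/n. Asymptotically E[X] → c³/6 = 2³/6 = 4/3 ≈ 1.3333, a bounded constant. In this regime the triangle count is asymptotically Poisson(c³/6).

E[X] ≈ 1.2742; in regime p = Θ(1/n^{1}) E[X] stays bounded (at the triangle threshold p ~ 1/n).


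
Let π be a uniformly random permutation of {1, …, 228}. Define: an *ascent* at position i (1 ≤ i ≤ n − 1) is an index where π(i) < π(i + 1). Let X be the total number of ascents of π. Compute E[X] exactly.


Write X = Σ X_I over i = 1, …, 227, with X_I the indicator of one ascent.
There are 227 indicators.
For each fixed i, the pair (π(i), π(i+1)) is a uniformly random ordered pair of distinct values from {1, …, 228}; by symmetry P[π(i) < π(i+1)] = 1/2.
By linearity: E[X] = 227 · (1/2) = (228 − 1) · (1/2) = 227/2 ≈ 113.5000.

E[X] = 227/2 = 113.5000.


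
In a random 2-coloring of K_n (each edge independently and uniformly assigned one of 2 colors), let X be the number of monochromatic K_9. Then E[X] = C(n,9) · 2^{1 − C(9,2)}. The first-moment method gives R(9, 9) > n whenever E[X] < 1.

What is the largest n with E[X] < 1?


We need C(n, 9) · 2^{1 − 36} < 1, i.e. C(n, 9) < 2^{36 − 1} = 34359738368.
Check values of n near the boundary:
  n = 60: C(60, 9) = 14783142660; 14783142660 < 34359738368? YES
  n = 61: C(61, 9) = 17341763505; 17341763505 < 34359738368? YES
  n = 62: C(62, 9) = 20286591270; 20286591270 < 34359738368? YES
  n = 63: C(63, 9) = 23667689815; 23667689815 < 34359738368? YES
  n = 64: C(64, 9) = 27540584512; 27540584512 < 34359738368? YES
  n = 65: C(65, 9) = 31966749880; 31966749880 < 34359738368? YES
  n = 66: C(66, 9) = 37014131440; 37014131440 < 34359738368? NO
The largest n with C(n, 9) < 34359738368 is n = 65 (where E[X] = 3995843735/4294967296 ≈ 0.9303549). Hence R(9, 9) > 65, i.e. R(9, 9) ≥ 66.

Largest n = 65; hence R(9, 9) > 65.


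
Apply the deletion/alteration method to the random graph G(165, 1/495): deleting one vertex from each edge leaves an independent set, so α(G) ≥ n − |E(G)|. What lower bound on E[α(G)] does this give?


E[|E(G)|] = C(165, 2)·p = 13530 · (1/495) = 82/3.
E[α(G)] ≥ n − E[|E(G)|] = 165 − 82/3 = 413/3.
Numerically: ≈ 137.6667.
(This is only a lower bound; the true E[α(G)] may be larger.)

E[α(G)] ≥ 413/3 ≈ 137.6667.


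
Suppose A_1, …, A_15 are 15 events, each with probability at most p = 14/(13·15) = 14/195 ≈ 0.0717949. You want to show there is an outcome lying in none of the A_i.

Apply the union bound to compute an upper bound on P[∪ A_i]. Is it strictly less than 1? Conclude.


Union bound: P[∪_{i=1}^{15} A_i] ≤ Σ_i P[A_i] ≤ 15·p = 15·(14/195) = 14/13.
Numerically: 14/13 ≈ 1.0769231.
Is 14/13 < 1? NO.
Since the bound 14/13 is ≥ 1, the union bound is uninformative here; it does NOT by itself certify existence.

15·p = 14/13 ≈ 1.0769231; existence NOT certified by the union bound.


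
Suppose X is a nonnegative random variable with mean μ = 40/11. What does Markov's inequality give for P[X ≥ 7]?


μ = E[X] = 40/11, a = 7.
Markov: P[X ≥ 7] ≤ μ/a = (40/11)/7 = 40/77.
Numerically: ≈ 0.5195.
(Since a = 7 > μ = 3.6364, the bound 40/77 is < 1 and informative.)

P[X ≥ 7] ≤ 40/77 ≈ 0.5195.


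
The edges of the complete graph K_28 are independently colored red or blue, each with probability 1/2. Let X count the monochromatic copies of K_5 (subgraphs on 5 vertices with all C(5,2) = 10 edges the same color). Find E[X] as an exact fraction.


Let X = Σ_S X_S over the C(28, 5) = 98280 subsets S of size 5, where X_S = 1 if the K_5 on S is monochromatic.
For a fixed S, the K_5 on S has C(5, 2) = 10 edges. P[all 10 edges red] = (1/2)^10, and likewise for blue, so P[monochromatic] = 2·(1/2)^10 = 2^{1 − 10} = 1/512.
By linearity of expectation: E[X] = C(28, 5) · 2^{1 − 10} = 98280 · 1/512 = 12285/64.
Numerically: E[X] ≈ 191.95312.

E[X] = C(28,5)·2^(1−C(5,2)) = 12285/64 ≈ 191.95312.


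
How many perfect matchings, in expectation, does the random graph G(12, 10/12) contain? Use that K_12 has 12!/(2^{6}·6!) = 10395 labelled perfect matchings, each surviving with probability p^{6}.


K_12 has 12!/(2^{6}·6!) = 10395 labelled perfect matchings.
For each such perfect matching H, let X_H = 1 if all 6 edges of H are present in G. Then P[X_H = 1] = p^{6} = (5/6)^{6} = 15625/46656.
By linearity of expectation: E[X] = Σ_H E[X_H] = 10395 · p^{6} = 10395 · 15625/46656 = 6015625/1728.
Numerically: E[X] ≈ 3.48e+03.

E[X] = 10395 · (5/6)^{6} = 6015625/1728 ≈ 3.48e+03.


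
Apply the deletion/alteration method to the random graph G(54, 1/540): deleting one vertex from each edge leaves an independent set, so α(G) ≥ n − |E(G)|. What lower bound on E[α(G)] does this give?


E[|E(G)|] = C(54, 2)·p = 1431 · (1/540) = 53/20.
E[α(G)] ≥ n − E[|E(G)|] = 54 − 53/20 = 1027/20.
Numerically: ≈ 51.350000.
(This is only a lower bound; the true E[α(G)] may be larger.)

E[α(G)] ≥ 1027/20 ≈ 51.350000.


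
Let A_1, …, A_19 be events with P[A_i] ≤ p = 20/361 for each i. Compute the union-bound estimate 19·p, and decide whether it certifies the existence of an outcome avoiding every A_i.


Union bound: P[∪_{i=1}^{19} A_i] ≤ Σ_i P[A_i] ≤ 19·p = 19·(20/361) = 20/19.
Numerically: 20/19 ≈ 1.053.
Is 20/19 < 1? NO.
Since the bound 20/19 is ≥ 1, the union bound is uninformative here; it does NOT by itself certify existence.

19·p = 20/19 ≈ 1.053; existence NOT certified by the union bound.


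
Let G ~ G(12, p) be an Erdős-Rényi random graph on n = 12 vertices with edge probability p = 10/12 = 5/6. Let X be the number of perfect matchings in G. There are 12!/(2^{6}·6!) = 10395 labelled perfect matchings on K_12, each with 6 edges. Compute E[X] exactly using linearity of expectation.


K_12 has 12!/(2^{6}·6!) = 10395 labelled perfect matchings.
For each such perfect matching H, let X_H = 1 if all 6 edges of H are present in G. Then P[X_H = 1] = p^{6} = (5/6)^{6} = 15625/46656.
By linearity: E[X] = Σ_H E[X_H] = 10395 · p^{6} = 10395 · 15625/46656 = 6015625/1728.
Numerically: E[X] ≈ 3481.3.

E[X] = 10395 · (5/6)^{6} = 6015625/1728 ≈ 3481.3.


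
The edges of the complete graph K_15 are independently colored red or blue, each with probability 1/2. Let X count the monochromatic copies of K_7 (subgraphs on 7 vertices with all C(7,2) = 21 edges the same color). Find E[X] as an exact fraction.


Let X = Σ_S X_S over the C(15, 7) = 6435 subsets S of size 7, where X_S = 1 if the K_7 on S is monochromatic.
For a fixed S, the K_7 on S has C(7, 2) = 21 edges. P[all 21 edges red] = (1/2)^21, and likewise for blue, so P[monochromatic] = 2·(1/2)^21 = 2^{1 − 21} = 1/1048576.
By linearity: E[X] = C(15, 7) · 2^{1 − 21} = 6435 · 1/1048576 = 6435/1048576.
Numerically: E[X] ≈ 0.006.

E[X] = C(15,7)·2^(1−C(7,2)) = 6435/1048576 ≈ 0.006.


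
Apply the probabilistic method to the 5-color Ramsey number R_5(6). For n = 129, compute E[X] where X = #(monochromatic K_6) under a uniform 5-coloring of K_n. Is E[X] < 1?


E[X] = C(129, 6) · 5^{1 − 15} = 5688177600 · 5^{−14} = 5688177600/6103515625.
As a reduced fraction: E[X] = 227527104/244140625 ≈ 0.9320.
Is E[X] < 1? YES.
Since E[X] < 1, there exists a 5-coloring of K_{129} with no monochromatic K_6; hence R_5(6) > 129.

E[X] = 227527104/244140625 ≈ 0.9320; E[X] < 1, so R_5(6) > 129.


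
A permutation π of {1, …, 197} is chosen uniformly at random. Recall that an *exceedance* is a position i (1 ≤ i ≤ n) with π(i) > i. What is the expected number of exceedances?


Write X = Σ_{i=1}^{197} X_i, where X_i = 1_{π(i) > i}.
For each fixed i, π(i) is uniform over {1, …, 197} (marginal of a uniform permutation), so P[π(i) > i] = (n − i)/n. Summing: Σ_{i=1}^{197} (n − i)/n = (0 + 1 + … + 196)/197 = 197(197 − 1)/(2·197) = (197 − 1)/2.
Hence E[X] = Σ_{i=1}^{197} (197 − i)/197 = 98 ≈ 98.0000.

E[X] = 98 = 98.0000.


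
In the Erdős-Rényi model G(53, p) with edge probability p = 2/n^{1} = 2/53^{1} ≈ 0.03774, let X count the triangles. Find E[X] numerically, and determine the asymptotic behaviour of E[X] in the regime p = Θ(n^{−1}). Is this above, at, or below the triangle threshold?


Number of potential triangles: C(53, 3) = 23426.
Each occurs with probability p³ ≈ (0.03774)³ ≈ 5.373563e-05.
By linearity: E[X] = C(53, 3)·p³ ≈ 23426 · 5.373563e-05 ≈ 1.2588.
Here α = 1, so p = 2/n is exactly at the triangle threshold p ~ 1/n. Asymptotically E[X] → c³/6 = 2³/6 = 4/3 ≈ 1.3333, a bounded constant. In this regime the triangle count is asymptotically Poisson(c³/6).

E[X] ≈ 1.2588; in regime p = Θ(1/n^{1}) E[X] stays bounded (at the triangle threshold p ~ 1/n).


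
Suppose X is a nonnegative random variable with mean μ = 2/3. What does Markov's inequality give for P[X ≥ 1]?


μ = E[X] = 2/3, a = 1.
Markov: P[X ≥ 1] ≤ μ/a = (2/3)/1 = 2/3.
Numerically: ≈ 0.666667.
(Since a = 1 > μ = 0.666667, the bound 2/3 is < 1 and informative.)

P[X ≥ 1] ≤ 2/3 ≈ 0.666667.


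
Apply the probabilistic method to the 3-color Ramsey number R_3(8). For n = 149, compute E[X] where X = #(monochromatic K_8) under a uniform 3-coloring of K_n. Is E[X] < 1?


E[X] = C(149, 8) · 3^{1 − 28} = 4976826800946 · 3^{−27} = 4976826800946/7625597484987.
As a reduced fraction: E[X] = 1658942266982/2541865828329 ≈ 0.6526.
Is E[X] < 1? YES.
Since E[X] < 1, there exists a 3-coloring of K_{149} with no monochromatic K_8; hence R_3(8) > 149.

E[X] = 1658942266982/2541865828329 ≈ 0.6526; E[X] < 1, so R_3(8) > 149.


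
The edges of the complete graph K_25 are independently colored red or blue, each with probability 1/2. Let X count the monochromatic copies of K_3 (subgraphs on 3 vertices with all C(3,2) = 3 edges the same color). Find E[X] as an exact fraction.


Let X = Σ_S X_S over the C(25, 3) = 2300 subsets S of size 3, where X_S = 1 if the K_3 on S is monochromatic.
For a fixed S, the K_3 on S has C(3, 2) = 3 edges. P[all 3 edges red] = (1/2)^3, and likewise for blue, so P[monochromatic] = 2·(1/2)^3 = 2^{1 − 3} = 1/4.
By linearity of expectation: E[X] = C(25, 3) · 2^{1 − 3} = 2300 · 1/4 = 575.
Numerically: E[X] ≈ 575.000000.

E[X] = C(25,3)·2^(1−C(3,2)) = 575 ≈ 575.000000.


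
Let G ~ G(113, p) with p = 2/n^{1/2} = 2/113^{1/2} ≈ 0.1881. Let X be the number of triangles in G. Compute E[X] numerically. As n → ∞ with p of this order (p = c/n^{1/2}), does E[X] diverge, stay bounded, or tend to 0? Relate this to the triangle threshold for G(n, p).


Number of potential triangles: C(113, 3) = 234136.
Each occurs with probability p³ ≈ (0.1881)³ ≈ 6.659971e-03.
By linearity: E[X] = C(113, 3)·p³ ≈ 234136 · 6.659971e-03 ≈ 1559.3389.
Since α = 1/2 < 1, p = c/n^{1/2} ≫ 1/n is above the triangle threshold p ~ 1/n. Asymptotically E[X] ~ (c³/6)·n^{3(1−α)} = (2³/6)·n^{1.5} → ∞; triangles are abundant w.h.p.

E[X] ≈ 1559.3389; in regime p = Θ(1/n^{1/2}) E[X] diverges (above the triangle threshold p ~ 1/n).


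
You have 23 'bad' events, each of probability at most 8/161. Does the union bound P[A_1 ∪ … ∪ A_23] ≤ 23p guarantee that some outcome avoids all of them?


Union bound: P[∪_{i=1}^{23} A_i] ≤ Σ_i P[A_i] ≤ 23·p = 23·(8/161) = 8/7.
Numerically: 8/7 ≈ 1.143.
Is 8/7 < 1? NO.
Since the bound 8/7 is ≥ 1, the union bound is uninformative here; it does NOT by itself certify existence.

23·p = 8/7 ≈ 1.143; existence NOT certified by the union bound.


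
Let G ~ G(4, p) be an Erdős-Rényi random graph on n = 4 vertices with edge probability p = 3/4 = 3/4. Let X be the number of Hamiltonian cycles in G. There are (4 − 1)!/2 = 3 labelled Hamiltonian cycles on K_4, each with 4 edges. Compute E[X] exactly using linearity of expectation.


K_4 has (4 − 1)!/2 = 3 labelled Hamiltonian cycles.
For each such Hamiltonian cycle H, let X_H = 1 if all 4 edges of H are present in G. Then P[X_H = 1] = p^{4} = (3/4)^{4} = 81/256.
By linearity of expectation: E[X] = Σ_H E[X_H] = 3 · p^{4} = 3 · 81/256 = 243/256.
Numerically: E[X] ≈ 0.9492.

E[X] = 3 · (3/4)^{4} = 243/256 ≈ 0.9492.


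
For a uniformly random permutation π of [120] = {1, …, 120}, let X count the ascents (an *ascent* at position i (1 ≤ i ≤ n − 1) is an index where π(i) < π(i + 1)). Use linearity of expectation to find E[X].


Write X = Σ X_I over i = 1, …, 119, with X_I the indicator of one ascent.
There are 119 indicators.
For each fixed i, the pair (π(i), π(i+1)) is a uniformly random ordered pair of distinct values from {1, …, 120}; by symmetry P[π(i) < π(i+1)] = 1/2.
By linearity: E[X] = 119 · (1/2) = (120 − 1) · (1/2) = 119/2 ≈ 59.500000.

E[X] = 119/2 = 59.500000.


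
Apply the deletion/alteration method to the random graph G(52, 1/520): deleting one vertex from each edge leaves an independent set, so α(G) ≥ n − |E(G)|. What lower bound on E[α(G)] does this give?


E[|E(G)|] = C(52, 2)·p = 1326 · (1/520) = 51/20.
E[α(G)] ≥ n − E[|E(G)|] = 52 − 51/20 = 989/20.
Numerically: ≈ 49.4500.
(This is only a lower bound; the true E[α(G)] may be larger.)

E[α(G)] ≥ 989/20 ≈ 49.4500.


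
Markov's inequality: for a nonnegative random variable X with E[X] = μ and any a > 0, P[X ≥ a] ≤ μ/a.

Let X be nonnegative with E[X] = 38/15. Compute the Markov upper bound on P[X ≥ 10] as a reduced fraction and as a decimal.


μ = E[X] = 38/15, a = 10.
Markov: P[X ≥ 10] ≤ μ/a = (38/15)/10 = 19/75.
Numerically: ≈ 0.2533.
(Since a = 10 > μ = 2.5333, the bound 19/75 is < 1 and informative.)

P[X ≥ 10] ≤ 19/75 ≈ 0.2533.


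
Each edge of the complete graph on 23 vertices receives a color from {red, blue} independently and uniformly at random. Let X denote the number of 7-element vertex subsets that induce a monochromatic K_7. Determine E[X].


Let X = Σ_S X_S over the C(23, 7) = 245157 subsets S of size 7, where X_S = 1 if the K_7 on S is monochromatic.
For a fixed S, the K_7 on S has C(7, 2) = 21 edges. P[all 21 edges red] = (1/2)^21, and likewise for blue, so P[monochromatic] = 2·(1/2)^21 = 2^{1 − 21} = 1/1048576.
Summing: E[X] = C(23, 7) · 2^{1 − 21} = 245157 · 1/1048576 = 245157/1048576.
Numerically: E[X] ≈ 0.23380.

E[X] = C(23,7)·2^(1−C(7,2)) = 245157/1048576 ≈ 0.23380.


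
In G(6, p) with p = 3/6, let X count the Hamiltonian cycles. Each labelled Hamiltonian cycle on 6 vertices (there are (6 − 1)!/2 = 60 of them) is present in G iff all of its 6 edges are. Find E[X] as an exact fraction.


K_6 has (6 − 1)!/2 = 60 labelled Hamiltonian cycles.
For each such Hamiltonian cycle H, let X_H = 1 if all 6 edges of H are present in G. Then P[X_H = 1] = p^{6} = (1/2)^{6} = 1/64.
Summing the indicators: E[X] = Σ_H E[X_H] = 60 · p^{6} = 60 · 1/64 = 15/16.
Numerically: E[X] ≈ 0.9375.

E[X] = 60 · (1/2)^{6} = 15/16 ≈ 0.9375.


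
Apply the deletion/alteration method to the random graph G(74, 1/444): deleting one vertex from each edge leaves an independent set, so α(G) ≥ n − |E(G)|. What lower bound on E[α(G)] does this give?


E[|E(G)|] = C(74, 2)·p = 2701 · (1/444) = 73/12.
E[α(G)] ≥ n − E[|E(G)|] = 74 − 73/12 = 815/12.
Numerically: ≈ 67.91667.
(This is only a lower bound; the true E[α(G)] may be larger.)

E[α(G)] ≥ 815/12 ≈ 67.91667.


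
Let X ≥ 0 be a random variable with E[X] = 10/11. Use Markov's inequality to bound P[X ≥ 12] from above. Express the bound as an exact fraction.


μ = E[X] = 10/11, a = 12.
Markov: P[X ≥ 12] ≤ μ/a = (10/11)/12 = 5/66.
Numerically: ≈ 0.07576.
(Since a = 12 > μ = 0.90909, the bound 5/66 is < 1 and informative.)

P[X ≥ 12] ≤ 5/66 ≈ 0.07576.


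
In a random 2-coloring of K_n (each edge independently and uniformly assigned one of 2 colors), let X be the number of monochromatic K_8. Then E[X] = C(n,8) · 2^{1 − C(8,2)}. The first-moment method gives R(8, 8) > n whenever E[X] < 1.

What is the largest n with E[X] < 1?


We need C(n, 8) · 2^{1 − 28} < 1, i.e. C(n, 8) < 2^{28 − 1} = 134217728.
Check values of n near the boundary:
  n = 38: C(38, 8) = 48903492; 48903492 < 134217728? YES
  n = 39: C(39, 8) = 61523748; 61523748 < 134217728? YES
  n = 40: C(40, 8) = 76904685; 76904685 < 134217728? YES
  n = 41: C(41, 8) = 95548245; 95548245 < 134217728? YES
  n = 42: C(42, 8) = 118030185; 118030185 < 134217728? YES
  n = 43: C(43, 8) = 145008513; 145008513 < 134217728? NO
  n = 44: C(44, 8) = 177232627; 177232627 < 134217728? NO
The largest n with C(n, 8) < 134217728 is n = 42 (where E[X] = 118030185/134217728 ≈ 0.8794). Hence R(8, 8) > 42, i.e. R(8, 8) ≥ 43.

Largest n = 42; hence R(8, 8) > 42.


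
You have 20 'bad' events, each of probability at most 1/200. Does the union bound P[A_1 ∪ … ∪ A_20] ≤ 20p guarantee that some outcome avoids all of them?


Union bound: P[∪_{i=1}^{20} A_i] ≤ Σ_i P[A_i] ≤ 20·p = 20·(1/200) = 1/10.
Numerically: 1/10 ≈ 0.1000000.
Is 1/10 < 1? YES.
Since P[∪ A_i] ≤ 1/10 < 1, the complement has P[∩ A_i^c] ≥ 1 − 1/10 = 9/10 > 0, so some outcome avoids every A_i.

20·p = 1/10 ≈ 0.1000000; existence CERTIFIED by the union bound.


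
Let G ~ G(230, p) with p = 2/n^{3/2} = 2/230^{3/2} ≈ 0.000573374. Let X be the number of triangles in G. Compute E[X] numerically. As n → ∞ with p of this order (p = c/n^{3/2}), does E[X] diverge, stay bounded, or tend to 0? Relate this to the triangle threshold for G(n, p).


Number of potential triangles: C(230, 3) = 2001460.
Each occurs with probability p³ ≈ (0.000573374)³ ≈ 1.88501463e-10.
By linearity: E[X] = C(230, 3)·p³ ≈ 2001460 · 1.88501463e-10 ≈ 0.000377.
Since α = 3/2 > 1, p = c/n^{3/2} = o(1/n) is below the triangle threshold p ~ 1/n. Asymptotically E[X] ~ (c³/6)·n^{3(1−α)} = (2³/6)·n^{-1.5} → 0, so by Markov's inequality G has no triangles w.h.p.

E[X] ≈ 0.000377; in regime p = Θ(1/n^{3/2}) E[X] tends to 0 (below the triangle threshold p ~ 1/n).


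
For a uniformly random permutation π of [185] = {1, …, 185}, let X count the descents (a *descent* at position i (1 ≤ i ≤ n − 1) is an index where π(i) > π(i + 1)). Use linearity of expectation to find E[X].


Write X = Σ X_I over i = 1, …, 184, with X_I the indicator of one descent.
There are 184 indicators.
For each fixed i, the pair (π(i), π(i+1)) is a uniformly random ordered pair of distinct values from {1, …, 185}; by symmetry P[π(i) > π(i+1)] = 1/2.
By linearity: E[X] = 184 · (1/2) = (185 − 1) · (1/2) = 92 ≈ 92.00000.

E[X] = 92 = 92.00000.


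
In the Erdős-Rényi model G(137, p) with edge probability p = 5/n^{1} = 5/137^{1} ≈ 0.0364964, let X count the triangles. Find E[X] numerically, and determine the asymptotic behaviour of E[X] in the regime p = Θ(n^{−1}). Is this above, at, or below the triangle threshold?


Number of potential triangles: C(137, 3) = 419220.
Each occurs with probability p³ ≈ (0.0364964)³ ≈ 4.86125398e-05.
By linearity: E[X] = C(137, 3)·p³ ≈ 419220 · 4.86125398e-05 ≈ 20.379349.
Here α = 1, so p = 5/n is exactly at the triangle threshold p ~ 1/n. Asymptotically E[X] → c³/6 = 5³/6 = 125/6 ≈ 20.833333, a bounded constant. In this regime the triangle count is asymptotically Poisson(c³/6).

E[X] ≈ 20.379349; in regime p = Θ(1/n^{1}) E[X] stays bounded (at the triangle threshold p ~ 1/n).


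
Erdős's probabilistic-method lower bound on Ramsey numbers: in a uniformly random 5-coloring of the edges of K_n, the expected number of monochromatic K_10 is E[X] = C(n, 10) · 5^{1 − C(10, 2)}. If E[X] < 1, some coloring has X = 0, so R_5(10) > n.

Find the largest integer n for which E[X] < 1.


We need C(n, 10) · 5^{1 − 45} < 1, i.e. C(n, 10) < 5^{45 − 1} = 5684341886080801486968994140625.
Check values of n near the boundary:
  n = 5388: C(5388, 10) = 5634865093375880654852250419586; 5634865093375880654852250419586 < 5684341886080801486968994140625? YES
  n = 5389: C(5389, 10) = 5645340767466558997768874792926; 5645340767466558997768874792926 < 5684341886080801486968994140625? YES
  n = 5390: C(5390, 10) = 5655833965919099070255434039753; 5655833965919099070255434039753 < 5684341886080801486968994140625? YES
  n = 5391: C(5391, 10) = 5666344714787188828795213697883; 5666344714787188828795213697883 < 5684341886080801486968994140625? YES
  n = 5392: C(5392, 10) = 5676873040158402483252283957448; 5676873040158402483252283957448 < 5684341886080801486968994140625? YES
  n = 5393: C(5393, 10) = 5687418968154238267170642278008; 5687418968154238267170642278008 < 5684341886080801486968994140625? NO
  n = 5394: C(5394, 10) = 5697982524930156243149785372878; 5697982524930156243149785372878 < 5684341886080801486968994140625? NO
The largest n with C(n, 10) < 5684341886080801486968994140625 is n = 5392 (where E[X] = 5676873040158402483252283957448/5684341886080801486968994140625 ≈ 0.9986861). Hence R_5(10) > 5392, i.e. R_5(10) ≥ 5393.

Largest n = 5392; hence R_5(10) > 5392.
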